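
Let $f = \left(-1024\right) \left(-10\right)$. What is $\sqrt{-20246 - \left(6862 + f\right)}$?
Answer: $2 i \sqrt{9337} \approx 193.26 i$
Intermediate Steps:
$f = 10240$
$\sqrt{-20246 - \left(6862 + f\right)} = \sqrt{-20246 - 17102} = \sqrt{-37348} = 2 i \sqrt{9337}$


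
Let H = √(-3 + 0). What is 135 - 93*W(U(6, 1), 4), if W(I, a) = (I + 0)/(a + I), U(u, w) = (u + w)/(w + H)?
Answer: 15654/169 + 2604*I*√3/169 ≈ 92.627 + 26.688*I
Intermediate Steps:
H = I*√3 (H = √(-3) = I*√3 ≈ 1.732*I)
U(u, w) = (u + w)/(w + I*√3)
W(I, a) = I/(I + a)
135 - 93*W(U(6, 1), 4) = 135 - 93*(6 + 1)/(1 + I*√3)/((6 + 1)/(1 + I*√3) + 4) = 135 - 93*7/(1 + I*√3)/(7/(1 + I*√3) + 4) = 135 - 93*7/(1 + I*√3)/(4 + 7/(1 + I*√3)) = 135 - 651/((1 + I*√3)*(4 + 7/(1 + I*√3)))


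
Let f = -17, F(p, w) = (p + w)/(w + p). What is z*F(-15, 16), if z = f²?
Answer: 289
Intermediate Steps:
F(p, w) = 1 (F(p, w) = (p + w)/(p + w) = 1)
z = 289 (z = (-17)² = 289)
z*F(-15, 16) = 289*1 = 289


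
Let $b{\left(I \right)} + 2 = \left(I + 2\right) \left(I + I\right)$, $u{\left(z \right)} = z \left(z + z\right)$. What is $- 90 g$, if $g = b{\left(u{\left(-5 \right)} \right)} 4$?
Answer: $-1871280$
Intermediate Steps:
$u{\left(z \right)} = 2 z^{2}$ ($u{\left(z \right)} = z 2 z = 2 z^{2}$)
$b{\left(I \right)} = -2 + 2 I \left(2 + I\right)$ ($b{\left(I \right)} = -2 + \left(I + 2\right) \left(I + I\right) = -2 + \left(2 + I\right) 2 I = -2 + 2 I \left(2 + I\right)$)
$g = 20792$ ($g = \left(-2 + 2 \left(2 \left(-5\right)^{2}\right)^{2} + 4 \cdot 2 \left(-5\right)^{2}\right) 4 = \left(-2 + 2 \left(2 \cdot 25\right)^{2} + 4 \cdot 2 \cdot 25\right) 4 = \left(-2 + 2 \cdot 50^{2} + 4 \cdot 50\right) 4 = \left(-2 + 2 \cdot 2500 + 200\right) 4 = \left(-2 + 5000 + 200\right) 4 = 5198 \cdot 4 = 20792$)
$- 90 g = \left(-90\right) 20792 = -1871280$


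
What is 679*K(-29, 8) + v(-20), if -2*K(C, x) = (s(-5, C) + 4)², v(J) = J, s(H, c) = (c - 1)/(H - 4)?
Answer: -164498/9 ≈ -18278.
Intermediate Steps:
s(H, c) = (-1 + c)/(-4 + H)
K(C, x) = -(37/9 - C/9)²/2 (K(C, x) = -((-1 + C)/(-4 - 5) + 4)²/2 = -((-1 + C)/(-9) + 4)²/2 = -(-(-1 + C)/9 + 4)²/2 = -((⅑ - C/9) + 4)²/2 = -(37/9 - C/9)²/2)
679*K(-29, 8) + v(-20) = 679*(-(-37 - 29)²/162) - 20 = 679*(-1/162*(-66)²) - 20 = 679*(-1/162*4356) - 20 = 679*(-242/9) - 20 = -164318/9 - 20 = -164498/9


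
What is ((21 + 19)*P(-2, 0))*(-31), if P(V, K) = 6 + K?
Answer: -7440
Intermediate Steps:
((21 + 19)*P(-2, 0))*(-31) = ((21 + 19)*(6 + 0))*(-31) = (40*6)*(-31) = 240*(-31) = -7440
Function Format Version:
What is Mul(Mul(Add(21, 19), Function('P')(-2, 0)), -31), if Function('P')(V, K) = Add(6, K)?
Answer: -7440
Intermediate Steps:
Mul(Mul(Add(21, 19), Function('P')(-2, 0)), -31) = Mul(Mul(Add(21, 19), Add(6, 0)), -31) = Mul(Mul(40, 6), -31) = Mul(240, -31) = -7440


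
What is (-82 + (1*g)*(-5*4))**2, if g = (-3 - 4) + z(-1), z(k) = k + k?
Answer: 9604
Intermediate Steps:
z(k) = 2*k
g = -9 (g = (-3 - 4) + 2*(-1) = -7 - 2 = -9)
(-82 + (1*g)*(-5*4))**2 = (-82 + (1*(-9))*(-5*4))**2 = (-82 - 9*(-20))**2 = (-82 + 180)**2 = 98**2 = 9604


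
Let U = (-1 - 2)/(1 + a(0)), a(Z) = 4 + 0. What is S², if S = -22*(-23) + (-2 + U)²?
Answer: 164326761/625 ≈ 2.6292e+5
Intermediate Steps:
a(Z) = 4
U = -⅗ (U = (-1 - 2)/(1 + 4) = -3/5 = -3*⅕ = -⅗ ≈ -0.60000)
S = 12819/25 (S = -22*(-23) + (-2 - ⅗)² = 506 + (-13/5)² = 506 + 169/25 = 12819/25 ≈ 512.76)
S² = (12819/25)² = 164326761/625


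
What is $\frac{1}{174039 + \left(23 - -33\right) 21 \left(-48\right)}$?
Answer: $\frac{1}{117591} \approx 8.5041 \cdot 10^{-6}$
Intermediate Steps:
$\frac{1}{174039 + \left(23 - -33\right) 21 \left(-48\right)} = \frac{1}{174039 + \left(23 + 33\right) 21 \left(-48\right)} = \frac{1}{174039 + 56 \cdot 21 \left(-48\right)} = \frac{1}{174039 + 1176 \left(-48\right)} = \frac{1}{174039 - 56448} = \frac{1}{117591}$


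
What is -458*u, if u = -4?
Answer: 1832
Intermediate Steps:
-458*u = -458*(-4) = 1832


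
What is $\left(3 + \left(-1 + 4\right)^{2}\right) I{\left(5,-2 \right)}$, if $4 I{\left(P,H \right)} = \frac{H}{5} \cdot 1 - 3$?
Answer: $- \frac{51}{5} \approx -10.2$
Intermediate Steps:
$I{\left(P,H \right)} = - \frac{3}{4} + \frac{H}{20}$ ($I{\left(P,H \right)} = \frac{\frac{H}{5} \cdot 1 - 3}{4} = \frac{\frac{H}{5} - 3}{4} = \frac{-3 + \frac{H}{5}}{4} = - \frac{3}{4} + \frac{H}{20}$)
$\left(3 + \left(-1 + 4\right)^{2}\right) I{\left(5,-2 \right)} = \left(3 + \left(-1 + 4\right)^{2}\right) \left(- \frac{3}{4} + \frac{1}{20} \left(-2\right)\right) = \left(3 + 3^{2}\right) \left(- \frac{3}{4} - \frac{1}{10}\right) = \left(3 + 9\right) \left(- \frac{17}{20}\right) = 12 \left(- \frac{17}{20}\right) = - \frac{51}{5}$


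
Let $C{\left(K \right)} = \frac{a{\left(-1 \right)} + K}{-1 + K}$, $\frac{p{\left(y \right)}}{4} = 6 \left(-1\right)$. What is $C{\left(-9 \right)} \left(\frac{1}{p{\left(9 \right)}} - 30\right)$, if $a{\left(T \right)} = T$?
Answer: $- \frac{721}{24} \approx -30.042$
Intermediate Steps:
$p{\left(y \right)} = -24$ ($p{\left(y \right)} = 4 \cdot 6 \left(-1\right) = 4 \left(-6\right) = -24$)
$C{\left(K \right)} = 1$ ($C{\left(K \right)} = \frac{-1 + K}{-1 + K} = 1$)
$C{\left(-9 \right)} \left(\frac{1}{p{\left(9 \right)}} - 30\right) = 1 \left(\frac{1}{-24} - 30\right) = 1 \left(- \frac{1}{24} - 30\right) = 1 \left(- \frac{721}{24}\right) = - \frac{721}{24}$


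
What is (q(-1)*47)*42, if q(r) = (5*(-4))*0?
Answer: 0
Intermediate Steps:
q(r) = 0 (q(r) = -20*0 = 0)
(q(-1)*47)*42 = (0*47)*42 = 0*42 = 0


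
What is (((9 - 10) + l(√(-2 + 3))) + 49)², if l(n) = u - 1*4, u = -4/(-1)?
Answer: 2304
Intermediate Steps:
u = 4 (u = -4*(-1) = 4)
l(n) = 0 (l(n) = 4 - 1*4 = 4 - 4 = 0)
(((9 - 10) + l(√(-2 + 3))) + 49)² = (((9 - 10) + 0) + 49)² = ((-1 + 0) + 49)² = (-1 + 49)² = 48² = 2304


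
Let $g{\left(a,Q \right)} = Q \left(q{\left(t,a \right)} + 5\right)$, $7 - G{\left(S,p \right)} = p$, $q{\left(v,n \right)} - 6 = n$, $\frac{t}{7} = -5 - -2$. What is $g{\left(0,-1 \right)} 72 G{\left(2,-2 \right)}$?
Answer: $-7128$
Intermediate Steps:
$t = -21$ ($t = 7 \left(-5 - -2\right) = 7 \left(-5 + 2\right) = 7 \left(-3\right) = -21$)
$q{\left(v,n \right)} = 6 + n$
$G{\left(S,p \right)} = 7 - p$
$g{\left(a,Q \right)} = Q \left(11 + a\right)$ ($g{\left(a,Q \right)} = Q \left(\left(6 + a\right) + 5\right) = Q \left(11 + a\right)$)
$g{\left(0,-1 \right)} 72 G{\left(2,-2 \right)} = - (11 + 0) 72 \left(7 - -2\right) = \left(-1\right) 11 \cdot 72 \left(7 + 2\right) = \left(-11\right) 72 \cdot 9 = \left(-792\right) 9 = -7128$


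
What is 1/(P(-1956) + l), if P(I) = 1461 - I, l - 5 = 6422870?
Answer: 1/6426292 ≈ 1.5561e-7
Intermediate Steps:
l = 6422875 (l = 5 + 6422870 = 6422875)
1/(P(-1956) + l) = 1/((1461 - 1*(-1956)) + 6422875) = 1/((1461 + 1956) + 6422875) = 1/(3417 + 6422875) = 1/6426292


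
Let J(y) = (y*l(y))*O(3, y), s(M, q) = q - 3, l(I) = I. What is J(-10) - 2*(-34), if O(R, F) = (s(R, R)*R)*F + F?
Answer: -932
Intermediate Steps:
s(M, q) = -3 + q
O(R, F) = F + F*R*(-3 + R) (O(R, F) = ((-3 + R)*R)*F + F = (R*(-3 + R))*F + F = F*R*(-3 + R) + F = F + F*R*(-3 + R))
J(y) = y³ (J(y) = (y*y)*(y*(1 + 3*(-3 + 3))) = y²*(y*(1 + 3*0)) = y²*(y*(1 + 0)) = y²*(y*1) = y²*y = y³)
J(-10) - 2*(-34) = (-10)³ - 2*(-34) = -1000 + 68 = -932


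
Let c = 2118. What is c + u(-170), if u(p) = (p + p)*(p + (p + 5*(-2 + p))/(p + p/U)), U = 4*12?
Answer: 2837102/49 ≈ 57900.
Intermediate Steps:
U = 48
u(p) = 2*p*(p + 48*(-10 + 6*p)/(49*p)) (u(p) = (p + p)*(p + (p + 5*(-2 + p))/(p + p/48)) = (2*p)*(p + (p + (-10 + 5*p))/(p + p*(1/48))) = (2*p)*(p + (-10 + 6*p)/(p + p/48)) = (2*p)*(p + (-10 + 6*p)/((49*p/48))) = (2*p)*(p + (-10 + 6*p)*(48/(49*p))) = (2*p)*(p + 48*(-10 + 6*p)/(49*p)) = 2*p*(p + 48*(-10 + 6*p)/(49*p)))
c + u(-170) = 2118 + (-960/49 + 2*(-170)² + (576/49)*(-170)) = 2118 + (-960/49 + 2*28900 - 97920/49) = 2118 + (-960/49 + 57800 - 97920/49) = 2118 + 2733320/49 = 2837102/49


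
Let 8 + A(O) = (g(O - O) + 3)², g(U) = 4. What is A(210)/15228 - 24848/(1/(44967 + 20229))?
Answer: -24669210887383/15228 ≈ -1.6200e+9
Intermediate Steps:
A(O) = 41 (A(O) = -8 + (4 + 3)² = -8 + 7² = -8 + 49 = 41)
A(210)/15228 - 24848/(1/(44967 + 20229)) = 41/15228 - 24848/(1/(44967 + 20229)) = 41*(1/15228) - 24848/(1/65196) = 41/15228 - 24848/1/65196 = 41/15228 - 24848*65196 = 41/15228 - 1619990208 = -24669210887383/15228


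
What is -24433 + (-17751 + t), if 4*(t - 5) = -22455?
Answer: -191171/4 ≈ -47793.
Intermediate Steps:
t = -22435/4 (t = 5 + (¼)*(-22455) = 5 - 22455/4 = -22435/4 ≈ -5608.8)
-24433 + (-17751 + t) = -24433 + (-17751 - 22435/4) = -24433 - 93439/4 = -191171/4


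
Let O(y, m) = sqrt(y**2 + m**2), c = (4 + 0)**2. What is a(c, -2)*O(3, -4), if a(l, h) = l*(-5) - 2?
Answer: -410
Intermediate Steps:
c = 16 (c = 4**2 = 16)
a(l, h) = -2 - 5*l (a(l, h) = -5*l - 2 = -2 - 5*l)
O(y, m) = sqrt(m**2 + y**2)
a(c, -2)*O(3, -4) = (-2 - 5*16)*sqrt((-4)**2 + 3**2) = (-2 - 80)*sqrt(16 + 9) = -82*sqrt(25) = -82*5 = -410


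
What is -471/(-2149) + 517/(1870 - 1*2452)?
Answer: -836911/1250718 ≈ -0.66914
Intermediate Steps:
-471/(-2149) + 517/(1870 - 1*2452) = -471*(-1/2149) + 517/(1870 - 2452) = 471/2149 + 517/(-582) = 471/2149 + 517*(-1/582) = 471/2149 - 517/582 = -836911/1250718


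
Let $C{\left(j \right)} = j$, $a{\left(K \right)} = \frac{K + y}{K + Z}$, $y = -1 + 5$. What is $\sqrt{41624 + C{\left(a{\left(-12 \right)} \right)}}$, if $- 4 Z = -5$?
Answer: $\frac{2 \sqrt{19241038}}{43} \approx 204.02$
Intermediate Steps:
$y = 4$
$Z = \frac{5}{4}$ ($Z = \left(- \frac{1}{4}\right) \left(-5\right) = \frac{5}{4} \approx 1.25$)
$a{\left(K \right)} = \frac{4 + K}{\frac{5}{4} + K}$ ($a{\left(K \right)} = \frac{K + 4}{K + \frac{5}{4}} = \frac{4 + K}{\frac{5}{4} + K}$)
$\sqrt{41624 + C{\left(a{\left(-12 \right)} \right)}} = \sqrt{41624 + \frac{4 \left(4 - 12\right)}{5 + 4 \left(-12\right)}} = \sqrt{41624 + 4 \frac{1}{5 - 48} \left(-8\right)} = \sqrt{41624 + 4 \frac{1}{-43} \left(-8\right)} = \sqrt{41624 + 4 \left(- \frac{1}{43}\right) \left(-8\right)} = \sqrt{41624 + \frac{32}{43}} = \sqrt{\frac{1789864}{43}} = \frac{2 \sqrt{19241038}}{43}$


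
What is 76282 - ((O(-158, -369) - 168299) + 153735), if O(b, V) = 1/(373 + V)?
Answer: 363383/4 ≈ 90846.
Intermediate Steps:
76282 - ((O(-158, -369) - 168299) + 153735) = 76282 - ((1/(373 - 369) - 168299) + 153735) = 76282 - ((1/4 - 168299) + 153735) = 76282 - ((¼ - 168299) + 153735) = 76282 - (-673195/4 + 153735) = 76282 - 1*(-58255/4) = 76282 + 58255/4 = 363383/4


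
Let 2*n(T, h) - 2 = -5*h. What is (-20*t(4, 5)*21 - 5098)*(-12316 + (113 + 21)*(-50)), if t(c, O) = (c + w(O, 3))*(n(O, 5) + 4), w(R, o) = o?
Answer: -322359232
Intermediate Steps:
n(T, h) = 1 - 5*h/2 (n(T, h) = 1 + (-5*h)/2 = 1 - 5*h/2)
t(c, O) = -45/2 - 15*c/2 (t(c, O) = (c + 3)*((1 - 5/2*5) + 4) = (3 + c)*((1 - 25/2) + 4) = (3 + c)*(-23/2 + 4) = (3 + c)*(-15/2) = -45/2 - 15*c/2)
(-20*t(4, 5)*21 - 5098)*(-12316 + (113 + 21)*(-50)) = (-20*(-45/2 - 15/2*4)*21 - 5098)*(-12316 + (113 + 21)*(-50)) = (-20*(-45/2 - 30)*21 - 5098)*(-12316 + 134*(-50)) = (-20*(-105/2)*21 - 5098)*(-12316 - 6700) = (1050*21 - 5098)*(-19016) = (22050 - 5098)*(-19016) = 16952*(-19016) = -322359232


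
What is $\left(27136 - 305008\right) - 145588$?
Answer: $-423460$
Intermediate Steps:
$\left(27136 - 305008\right) - 145588 = -277872 - 145588 = -423460$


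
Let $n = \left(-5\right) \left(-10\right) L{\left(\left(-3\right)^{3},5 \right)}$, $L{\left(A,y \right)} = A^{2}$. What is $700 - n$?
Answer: $-35750$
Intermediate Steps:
$n = 36450$ ($n = \left(-5\right) \left(-10\right) \left(\left(-3\right)^{3}\right)^{2} = 50 \left(-27\right)^{2} = 50 \cdot 729 = 36450$)
$700 - n = 700 - 36450 = -35750$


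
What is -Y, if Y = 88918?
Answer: -88918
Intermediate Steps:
-Y = -1*88918 = -88918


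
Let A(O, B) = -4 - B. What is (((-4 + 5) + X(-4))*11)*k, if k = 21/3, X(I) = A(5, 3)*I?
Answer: 2233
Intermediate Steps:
X(I) = -7*I (X(I) = (-4 - 1*3)*I = (-4 - 3)*I = -7*I)
k = 7 (k = 21*(1/3) = 7)
(((-4 + 5) + X(-4))*11)*k = (((-4 + 5) - 7*(-4))*11)*7 = ((1 + 28)*11)*7 = (29*11)*7 = 319*7 = 2233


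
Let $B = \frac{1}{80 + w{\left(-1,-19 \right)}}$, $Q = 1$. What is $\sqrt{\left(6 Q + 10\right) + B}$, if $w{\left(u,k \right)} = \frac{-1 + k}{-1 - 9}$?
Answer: $\frac{\sqrt{107666}}{82} \approx 4.0015$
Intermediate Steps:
$w{\left(u,k \right)} = \frac{1}{10} - \frac{k}{10}$ ($w{\left(u,k \right)} = \frac{-1 + k}{-10} = \left(-1 + k\right) \left(- \frac{1}{10}\right) = \frac{1}{10} - \frac{k}{10}$)
$B = \frac{1}{82}$ ($B = \frac{1}{80 + \left(\frac{1}{10} - - \frac{19}{10}\right)} = \frac{1}{80 + \left(\frac{1}{10} + \frac{19}{10}\right)} = \frac{1}{80 + 2} = \frac{1}{82} \approx 0.012195$)
$\sqrt{\left(6 Q + 10\right) + B} = \sqrt{\left(6 \cdot 1 + 10\right) + \frac{1}{82}} = \sqrt{\left(6 + 10\right) + \frac{1}{82}} = \sqrt{16 + \frac{1}{82}} = \sqrt{\frac{1313}{82}} = \frac{\sqrt{107666}}{82}$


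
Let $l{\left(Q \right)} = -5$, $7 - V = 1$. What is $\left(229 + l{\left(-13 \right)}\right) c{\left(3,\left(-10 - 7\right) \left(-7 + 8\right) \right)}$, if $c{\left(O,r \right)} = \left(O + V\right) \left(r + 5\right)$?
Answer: $-24192$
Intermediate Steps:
$V = 6$ ($V = 7 - 1 = 6$)
$c{\left(O,r \right)} = \left(5 + r\right) \left(6 + O\right)$ ($c{\left(O,r \right)} = \left(O + 6\right) \left(r + 5\right) = \left(6 + O\right) \left(5 + r\right) = \left(5 + r\right) \left(6 + O\right)$)
$\left(229 + l{\left(-13 \right)}\right) c{\left(3,\left(-10 - 7\right) \left(-7 + 8\right) \right)} = \left(229 - 5\right) \left(30 + 5 \cdot 3 + 6 \left(-10 - 7\right) \left(-7 + 8\right) + 3 \left(-10 - 7\right) \left(-7 + 8\right)\right) = 224 \left(30 + 15 + 6 \left(\left(-17\right) 1\right) + 3 \left(\left(-17\right) 1\right)\right) = 224 \left(30 + 15 + 6 \left(-17\right) + 3 \left(-17\right)\right) = 224 \left(30 + 15 - 102 - 51\right) = 224 \left(-108\right) = -24192$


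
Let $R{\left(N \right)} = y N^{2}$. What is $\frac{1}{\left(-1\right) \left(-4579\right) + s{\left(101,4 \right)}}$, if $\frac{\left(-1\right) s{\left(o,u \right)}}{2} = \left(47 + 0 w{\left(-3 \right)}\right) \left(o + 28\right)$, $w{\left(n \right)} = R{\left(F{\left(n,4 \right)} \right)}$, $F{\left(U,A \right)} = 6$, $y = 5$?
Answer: $- \frac{1}{7547} \approx -0.0001325$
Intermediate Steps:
$R{\left(N \right)} = 5 N^{2}$
$w{\left(n \right)} = 180$ ($w{\left(n \right)} = 5 \cdot 6^{2} = 5 \cdot 36 = 180$)
$s{\left(o,u \right)} = -2632 - 94 o$ ($s{\left(o,u \right)} = - 2 \left(47 + 0 \cdot 180\right) \left(o + 28\right) = - 2 \left(47 + 0\right) \left(28 + o\right) = - 2 \cdot 47 \left(28 + o\right) = - 2 \left(1316 + 47 o\right) = -2632 - 94 o$)
$\frac{1}{\left(-1\right) \left(-4579\right) + s{\left(101,4 \right)}} = \frac{1}{\left(-1\right) \left(-4579\right) - 12126} = \frac{1}{4579 - 12126} = \frac{1}{-7547} = - \frac{1}{7547}$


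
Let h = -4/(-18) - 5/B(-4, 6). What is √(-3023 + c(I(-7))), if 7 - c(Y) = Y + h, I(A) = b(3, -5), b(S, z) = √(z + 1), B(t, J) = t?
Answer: √(-108629 - 72*I)/6 ≈ 0.018204 - 54.932*I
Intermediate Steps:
b(S, z) = √(1 + z)
I(A) = 2*I (I(A) = √(1 - 5) = √(-4) = 2*I)
h = 53/36 (h = -4/(-18) - 5/(-4) = -4*(-1/18) - 5*(-¼) = 2/9 + 5/4 = 53/36 ≈ 1.4722)
c(Y) = 199/36 - Y (c(Y) = 7 - (Y + 53/36) = 7 - (53/36 + Y) = 7 + (-53/36 - Y) = 199/36 - Y)
√(-3023 + c(I(-7))) = √(-3023 + (199/36 - 2*I)) = √(-108629/36 - 2*I)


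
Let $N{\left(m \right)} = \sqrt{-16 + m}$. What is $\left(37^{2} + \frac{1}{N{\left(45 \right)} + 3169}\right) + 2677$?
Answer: $\frac{40632087641}{10042532} - \frac{\sqrt{29}}{10042532} \approx 4046.0$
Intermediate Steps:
$\left(37^{2} + \frac{1}{N{\left(45 \right)} + 3169}\right) + 2677 = \left(37^{2} + \frac{1}{\sqrt{-16 + 45} + 3169}\right) + 2677 = \left(1369 + \frac{1}{\sqrt{29} + 3169}\right) + 2677 = \left(1369 + \frac{1}{3169 + \sqrt{29}}\right) + 2677 = 4046 + \frac{1}{3169 + \sqrt{29}}$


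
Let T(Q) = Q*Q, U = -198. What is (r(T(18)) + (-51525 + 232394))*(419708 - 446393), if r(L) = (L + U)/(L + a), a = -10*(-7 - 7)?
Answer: -1119747190635/232 ≈ -4.8265e+9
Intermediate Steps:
a = 140 (a = -10*(-14) = 140)
T(Q) = Q²
r(L) = (-198 + L)/(140 + L) (r(L) = (L - 198)/(L + 140) = (-198 + L)/(140 + L))
(r(T(18)) + (-51525 + 232394))*(419708 - 446393) = ((-198 + 18²)/(140 + 18²) + (-51525 + 232394))*(419708 - 446393) = ((-198 + 324)/(140 + 324) + 180869)*(-26685) = (126/464 + 180869)*(-26685) = ((1/464)*126 + 180869)*(-26685) = (63/232 + 180869)*(-26685) = (41961671/232)*(-26685) = -1119747190635/232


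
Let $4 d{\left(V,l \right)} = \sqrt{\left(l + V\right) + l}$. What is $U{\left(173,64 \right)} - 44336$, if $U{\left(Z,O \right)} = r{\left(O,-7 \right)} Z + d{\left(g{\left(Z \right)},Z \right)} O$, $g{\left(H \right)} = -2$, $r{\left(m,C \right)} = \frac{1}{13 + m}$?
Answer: $- \frac{3413699}{77} + 32 \sqrt{86} \approx -44037.0$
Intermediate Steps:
$d{\left(V,l \right)} = \frac{\sqrt{V + 2 l}}{4}$ ($d{\left(V,l \right)} = \frac{\sqrt{\left(l + V\right) + l}}{4} = \frac{\sqrt{\left(V + l\right) + l}}{4} = \frac{\sqrt{V + 2 l}}{4}$)
$U{\left(Z,O \right)} = \frac{Z}{13 + O} + \frac{O \sqrt{-2 + 2 Z}}{4}$ ($U{\left(Z,O \right)} = \frac{Z}{13 + O} + \frac{\sqrt{-2 + 2 Z}}{4} O = \frac{Z}{13 + O} + \frac{O \sqrt{-2 + 2 Z}}{4}$)
$U{\left(173,64 \right)} - 44336 = \frac{173 + \frac{1}{4} \cdot 64 \sqrt{-2 + 2 \cdot 173} \left(13 + 64\right)}{13 + 64} - 44336 = \frac{173 + \frac{1}{4} \cdot 64 \sqrt{-2 + 346} \cdot 77}{77} - 44336 = \frac{173 + \frac{1}{4} \cdot 64 \sqrt{344} \cdot 77}{77} - 44336 = \frac{173 + \frac{1}{4} \cdot 64 \cdot 2 \sqrt{86} \cdot 77}{77} - 44336 = \frac{173 + 2464 \sqrt{86}}{77} - 44336 = \left(\frac{173}{77} + 32 \sqrt{86}\right) - 44336 = - \frac{3413699}{77} + 32 \sqrt{86}$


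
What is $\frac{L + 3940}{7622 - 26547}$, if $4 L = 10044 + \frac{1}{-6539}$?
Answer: $- \frac{33746471}{99000460} \approx -0.34087$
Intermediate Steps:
$L = \frac{65677715}{26156}$ ($L = \frac{10044 + \frac{1}{-6539}}{4} = \frac{10044 - \frac{1}{6539}}{4} = \frac{1}{4} \cdot \frac{65677715}{6539} = \frac{65677715}{26156} \approx 2511.0$)
$\frac{L + 3940}{7622 - 26547} = \frac{\frac{65677715}{26156} + 3940}{7622 - 26547} = \frac{168732355}{26156 \left(-18925\right)} = \frac{168732355}{26156} \left(- \frac{1}{18925}\right) = - \frac{33746471}{99000460}$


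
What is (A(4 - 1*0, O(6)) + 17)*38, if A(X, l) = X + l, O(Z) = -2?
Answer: 722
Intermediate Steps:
(A(4 - 1*0, O(6)) + 17)*38 = (((4 - 1*0) - 2) + 17)*38 = (((4 + 0) - 2) + 17)*38 = ((4 - 2) + 17)*38 = (2 + 17)*38 = 19*38 = 722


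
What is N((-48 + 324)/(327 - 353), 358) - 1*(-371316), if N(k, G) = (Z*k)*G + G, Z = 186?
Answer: -4357382/13 ≈ -3.3518e+5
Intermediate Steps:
N(k, G) = G + 186*G*k (N(k, G) = (186*k)*G + G = 186*G*k + G = G + 186*G*k)
N((-48 + 324)/(327 - 353), 358) - 1*(-371316) = 358*(1 + 186*((-48 + 324)/(327 - 353))) - 1*(-371316) = 358*(1 + 186*(276/(-26))) + 371316 = 358*(1 + 186*(276*(-1/26))) + 371316 = 358*(1 + 186*(-138/13)) + 371316 = 358*(1 - 25668/13) + 371316 = 358*(-25655/13) + 371316 = -9184490/13 + 371316 = -4357382/13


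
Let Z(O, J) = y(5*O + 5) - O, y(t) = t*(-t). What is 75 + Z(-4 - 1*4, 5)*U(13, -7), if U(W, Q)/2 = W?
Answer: -31567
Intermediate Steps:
U(W, Q) = 2*W
y(t) = -t²
Z(O, J) = -O - (5 + 5*O)² (Z(O, J) = -(5*O + 5)² - O = -(5 + 5*O)² - O = -O - (5 + 5*O)²)
75 + Z(-4 - 1*4, 5)*U(13, -7) = 75 + (-(-4 - 1*4) - 25*(1 + (-4 - 1*4))²)*(2*13) = 75 + (-(-4 - 4) - 25*(1 + (-4 - 4))²)*26 = 75 + (-1*(-8) - 25*(1 - 8)²)*26 = 75 + (8 - 25*(-7)²)*26 = 75 + (8 - 25*49)*26 = 75 + (8 - 1225)*26 = 75 - 1217*26 = 75 - 31642 = -31567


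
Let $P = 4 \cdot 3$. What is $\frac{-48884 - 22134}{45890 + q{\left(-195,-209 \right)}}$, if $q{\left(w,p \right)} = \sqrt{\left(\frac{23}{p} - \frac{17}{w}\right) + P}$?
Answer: $- \frac{33205299473775}{21456408011843} + \frac{142036 \sqrt{310838385}}{21456408011843} \approx -1.5475$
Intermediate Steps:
$P = 12$
$q{\left(w,p \right)} = \sqrt{12 - \frac{17}{w} + \frac{23}{p}}$ ($q{\left(w,p \right)} = \sqrt{\left(\frac{23}{p} - \frac{17}{w}\right) + 12} = \sqrt{\left(- \frac{17}{w} + \frac{23}{p}\right) + 12} = \sqrt{12 - \frac{17}{w} + \frac{23}{p}}$)
$\frac{-48884 - 22134}{45890 + q{\left(-195,-209 \right)}} = \frac{-48884 - 22134}{45890 + \sqrt{12 - \frac{17}{-195} + \frac{23}{-209}}} = - \frac{71018}{45890 + \sqrt{12 - - \frac{17}{195} + 23 \left(- \frac{1}{209}\right)}} = - \frac{71018}{45890 + \sqrt{12 + \frac{17}{195} - \frac{23}{209}}} = - \frac{71018}{45890 + \sqrt{\frac{488128}{40755}}} = - \frac{71018}{45890 + \frac{8 \sqrt{310838385}}{40755}}$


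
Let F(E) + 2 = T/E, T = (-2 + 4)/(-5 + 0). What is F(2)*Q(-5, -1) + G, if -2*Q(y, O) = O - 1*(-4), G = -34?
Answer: -307/10 ≈ -30.700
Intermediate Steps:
T = -⅖ (T = 2/(-5) = 2*(-⅕) = -⅖ ≈ -0.40000)
Q(y, O) = -2 - O/2 (Q(y, O) = -(O - 1*(-4))/2 = -(O + 4)/2 = -(4 + O)/2 = -2 - O/2)
F(E) = -2 - 2/(5*E)
F(2)*Q(-5, -1) + G = (-2 - ⅖/2)*(-2 - ½*(-1)) - 34 = (-2 - ⅖*½)*(-2 + ½) - 34 = (-2 - ⅕)*(-3/2) - 34 = -11/5*(-3/2) - 34 = 33/10 - 34 = -307/10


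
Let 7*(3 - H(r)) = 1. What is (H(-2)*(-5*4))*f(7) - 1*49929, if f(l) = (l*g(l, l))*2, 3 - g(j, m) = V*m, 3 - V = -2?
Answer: -24329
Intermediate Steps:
V = 5 (V = 3 - 1*(-2) = 3 + 2 = 5)
H(r) = 20/7 (H(r) = 3 - 1/7*1 = 3 - 1/7 = 20/7)
g(j, m) = 3 - 5*m
f(l) = 2*l*(3 - 5*l) (f(l) = (l*(3 - 5*l))*2 = 2*l*(3 - 5*l))
(H(-2)*(-5*4))*f(7) - 1*49929 = (20*(-5*4)/7)*(2*7*(3 - 5*7)) - 1*49929 = ((20/7)*(-20))*(2*7*(3 - 35)) - 49929 = -800*7*(-32)/7 - 49929 = -400/7*(-448) - 49929 = 25600 - 49929 = -24329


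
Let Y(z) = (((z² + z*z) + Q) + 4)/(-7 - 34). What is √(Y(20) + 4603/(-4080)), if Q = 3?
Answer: I*√36396813765/41820 ≈ 4.5619*I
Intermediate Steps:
Y(z) = -7/41 - 2*z²/41 (Y(z) = (((z² + z*z) + 3) + 4)/(-7 - 34) = (((z² + z²) + 3) + 4)/(-41) = ((2*z² + 3) + 4)*(-1/41) = ((3 + 2*z²) + 4)*(-1/41) = (7 + 2*z²)*(-1/41) = -7/41 - 2*z²/41)
√(Y(20) + 4603/(-4080)) = √((-7/41 - 2/41*20²) + 4603/(-4080)) = √((-7/41 - 2/41*400) + 4603*(-1/4080)) = √((-7/41 - 800/41) - 4603/4080) = √(-807/41 - 4603/4080) = √(-3481283/167280) = I*√36396813765/41820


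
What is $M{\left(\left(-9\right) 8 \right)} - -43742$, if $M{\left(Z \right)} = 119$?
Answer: $43861$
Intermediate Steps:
$M{\left(\left(-9\right) 8 \right)} - -43742 = 119 - -43742 = 119 + 43742 = 43861$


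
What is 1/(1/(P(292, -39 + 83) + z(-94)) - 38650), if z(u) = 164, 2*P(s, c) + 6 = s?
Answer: -307/11865549 ≈ -2.5873e-5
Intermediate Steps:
P(s, c) = -3 + s/2
1/(1/(P(292, -39 + 83) + z(-94)) - 38650) = 1/(1/((-3 + (½)*292) + 164) - 38650) = 1/(1/((-3 + 146) + 164) - 38650) = 1/(1/(143 + 164) - 38650) = 1/(1/307 - 38650) = 1/(-11865549/307) = -307/11865549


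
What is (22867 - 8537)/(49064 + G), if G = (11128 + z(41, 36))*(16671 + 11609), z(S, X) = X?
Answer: 7165/157883492 ≈ 4.5382e-5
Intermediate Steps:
G = 315717920 (G = (11128 + 36)*(16671 + 11609) = 11164*28280 = 315717920)
(22867 - 8537)/(49064 + G) = (22867 - 8537)/(49064 + 315717920) = 14330/315766984 = 14330*(1/315766984) = 7165/157883492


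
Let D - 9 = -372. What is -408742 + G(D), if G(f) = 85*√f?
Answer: -408742 + 935*I*√3 ≈ -4.0874e+5 + 1619.5*I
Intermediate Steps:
D = -363 (D = 9 - 372 = -363)
-408742 + G(D) = -408742 + 85*√(-363) = -408742 + 85*(11*I*√3) = -408742 + 935*I*√3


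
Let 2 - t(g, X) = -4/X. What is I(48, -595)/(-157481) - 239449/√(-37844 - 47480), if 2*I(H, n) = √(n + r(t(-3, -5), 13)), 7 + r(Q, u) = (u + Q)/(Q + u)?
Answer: I*(-21331*√601 + 37708667969*√21331)/6718454422 ≈ 819.74*I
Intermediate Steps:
t(g, X) = 2 + 4/X (t(g, X) = 2 - (-4)/X = 2 + 4/X)
r(Q, u) = -6 (r(Q, u) = -7 + (u + Q)/(Q + u) = -7 + (Q + u)/(Q + u) = -7 + 1 = -6)
I(H, n) = √(-6 + n)/2 (I(H, n) = √(n - 6)/2 = √(-6 + n)/2)
I(48, -595)/(-157481) - 239449/√(-37844 - 47480) = (√(-6 - 595)/2)/(-157481) - 239449/√(-37844 - 47480) = (√(-601)/2)*(-1/157481) - 239449*(-I*√21331/42662) = ((I*√601)/2)*(-1/157481) - 239449*(-I*√21331/42662) = (I*√601/2)*(-1/157481) - (-239449)*I*√21331/42662 = -I*√601/314962 + 239449*I*√21331/42662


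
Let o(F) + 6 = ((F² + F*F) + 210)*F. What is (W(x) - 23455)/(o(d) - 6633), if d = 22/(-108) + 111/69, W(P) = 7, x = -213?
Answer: 22461595257312/6071762310391 ≈ 3.6994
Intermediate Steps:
d = 1745/1242 (d = 22*(-1/108) + 111*(1/69) = -11/54 + 37/23 = 1745/1242 ≈ 1.4050)
o(F) = -6 + F*(210 + 2*F²) (o(F) = -6 + ((F² + F*F) + 210)*F = -6 + ((F² + F²) + 210)*F = -6 + (2*F² + 210)*F = -6 + (210 + 2*F²)*F = -6 + F*(210 + 2*F²))
(W(x) - 23455)/(o(d) - 6633) = (7 - 23455)/((-6 + 2*(1745/1242)³ + 210*(1745/1242)) - 6633) = -23448/((-6 + 2*(5313568625/1915864488) + 61075/207) - 6633) = -23448/((-6 + 5313568625/957932244 + 61075/207) - 6633) = -23448/(282202264061/957932244 - 6633) = -23448/(-6071762310391/957932244) = -23448*(-957932244/6071762310391) = 22461595257312/6071762310391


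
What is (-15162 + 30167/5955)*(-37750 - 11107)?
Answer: 4409810492351/5955 ≈ 7.4052e+8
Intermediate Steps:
(-15162 + 30167/5955)*(-37750 - 11107) = (-15162 + 30167*(1/5955))*(-48857) = (-15162 + 30167/5955)*(-48857) = -90259543/5955*(-48857) = 4409810492351/5955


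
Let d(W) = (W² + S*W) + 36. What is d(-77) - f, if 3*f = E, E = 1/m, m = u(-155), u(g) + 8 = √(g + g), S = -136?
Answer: 9221161/561 + I*√310/1122 ≈ 16437.0 + 0.015692*I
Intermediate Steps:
u(g) = -8 + √2*√g (u(g) = -8 + √(g + g) = -8 + √(2*g) = -8 + √2*√g)
m = -8 + I*√310 (m = -8 + √2*√(-155) = -8 + √2*(I*√155) = -8 + I*√310 ≈ -8.0 + 17.607*I)
E = 1/(-8 + I*√310) ≈ -0.02139 - 0.047077*I
f = -4/561 - I*√310/1122 (f = (-4/187 - I*√310/374)/3 = -4/561 - I*√310/1122 ≈ -0.0071301 - 0.015692*I)
d(W) = 36 + W² - 136*W (d(W) = (W² - 136*W) + 36 = 36 + W² - 136*W)
d(-77) - f = (36 + (-77)² - 136*(-77)) - (-4/561 - I*√310/1122) = (36 + 5929 + 10472) + (4/561 + I*√310/1122) = 16437 + (4/561 + I*√310/1122) = 9221161/561 + I*√310/1122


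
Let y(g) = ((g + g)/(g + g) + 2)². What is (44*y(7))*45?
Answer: 17820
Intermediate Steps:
y(g) = 9 (y(g) = ((2*g)/((2*g)) + 2)² = ((2*g)*(1/(2*g)) + 2)² = (1 + 2)² = 3² = 9)
(44*y(7))*45 = (44*9)*45 = 396*45 = 17820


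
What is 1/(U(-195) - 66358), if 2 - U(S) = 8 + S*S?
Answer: -1/104389 ≈ -9.5796e-6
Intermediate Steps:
U(S) = -6 - S² (U(S) = 2 - (8 + S*S) = 2 - (8 + S²) = 2 + (-8 - S²) = -6 - S²)
1/(U(-195) - 66358) = 1/((-6 - 1*(-195)²) - 66358) = 1/((-6 - 1*38025) - 66358) = 1/((-6 - 38025) - 66358) = 1/(-38031 - 66358) = 1/(-104389) = -1/104389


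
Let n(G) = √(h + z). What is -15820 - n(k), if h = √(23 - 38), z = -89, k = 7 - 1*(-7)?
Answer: -15820 - √(-89 + I*√15) ≈ -15820.0 - 9.4362*I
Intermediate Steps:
k = 14 (k = 7 + 7 = 14)
h = I*√15 (h = √(-15) = I*√15 ≈ 3.873*I)
n(G) = √(-89 + I*√15) (n(G) = √(I*√15 - 89) = √(-89 + I*√15))
-15820 - n(k) = -15820 - √(-89 + I*√15)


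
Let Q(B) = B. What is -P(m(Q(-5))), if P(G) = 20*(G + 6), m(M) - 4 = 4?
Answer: -280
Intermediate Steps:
m(M) = 8 (m(M) = 4 + 4 = 8)
P(G) = 120 + 20*G (P(G) = 20*(6 + G) = 120 + 20*G)
-P(m(Q(-5))) = -(120 + 20*8) = -(120 + 160) = -1*280 = -280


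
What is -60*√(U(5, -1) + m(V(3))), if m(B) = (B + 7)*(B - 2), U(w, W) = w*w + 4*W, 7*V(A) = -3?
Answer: -60*√247/7 ≈ -134.71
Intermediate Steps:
V(A) = -3/7 (V(A) = (⅐)*(-3) = -3/7)
U(w, W) = w² + 4*W
m(B) = (-2 + B)*(7 + B) (m(B) = (7 + B)*(-2 + B) = (-2 + B)*(7 + B))
-60*√(U(5, -1) + m(V(3))) = -60*√((5² + 4*(-1)) + (-14 + (-3/7)² + 5*(-3/7))) = -60*√((25 - 4) + (-14 + 9/49 - 15/7)) = -60*√(21 - 782/49) = -60*√247/7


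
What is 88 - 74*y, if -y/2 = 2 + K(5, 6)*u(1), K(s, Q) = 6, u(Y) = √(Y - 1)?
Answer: 384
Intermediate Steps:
u(Y) = √(-1 + Y)
y = -4 (y = -2*(2 + 6*√(-1 + 1)) = -2*(2 + 6*√0) = -2*(2 + 6*0) = -2*(2 + 0) = -2*2 = -4)
88 - 74*y = 88 - 74*(-4) = 88 + 296 = 384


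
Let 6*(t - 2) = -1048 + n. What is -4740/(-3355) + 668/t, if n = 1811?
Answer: 3424068/520025 ≈ 6.5844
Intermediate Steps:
t = 775/6 (t = 2 + (-1048 + 1811)/6 = 2 + (1/6)*763 = 2 + 763/6 = 775/6 ≈ 129.17)
-4740/(-3355) + 668/t = -4740/(-3355) + 668/(775/6) = -4740*(-1/3355) + 668*(6/775) = 948/671 + 4008/775 = 3424068/520025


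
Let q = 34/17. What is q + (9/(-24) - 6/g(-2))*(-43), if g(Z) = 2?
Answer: 1177/8 ≈ 147.13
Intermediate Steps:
q = 2 (q = 34*(1/17) = 2)
q + (9/(-24) - 6/g(-2))*(-43) = 2 + (9/(-24) - 6/2)*(-43) = 2 + (9*(-1/24) - 6*1/2)*(-43) = 2 + (-3/8 - 3)*(-43) = 2 - 27/8*(-43) = 2 + 1161/8 = 1177/8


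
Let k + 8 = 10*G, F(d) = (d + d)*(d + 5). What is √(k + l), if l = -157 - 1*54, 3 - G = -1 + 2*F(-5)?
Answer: I*√179 ≈ 13.379*I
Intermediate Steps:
F(d) = 2*d*(5 + d) (F(d) = (2*d)*(5 + d) = 2*d*(5 + d))
G = 4 (G = 3 - (-1 + 2*(2*(-5)*(5 - 5))) = 3 - (-1 + 2*(2*(-5)*0)) = 3 - (-1 + 2*0) = 3 - (-1 + 0) = 3 - 1*(-1) = 3 + 1 = 4)
l = -211 (l = -157 - 54 = -211)
k = 32 (k = -8 + 10*4 = -8 + 40 = 32)
√(k + l) = √(32 - 211) = √(-179) = I*√179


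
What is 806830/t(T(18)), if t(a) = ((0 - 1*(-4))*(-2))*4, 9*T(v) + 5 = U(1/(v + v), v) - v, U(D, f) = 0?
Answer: -403415/16 ≈ -25213.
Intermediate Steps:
T(v) = -5/9 - v/9 (T(v) = -5/9 + (0 - v)/9 = -5/9 + (-v)/9 = -5/9 - v/9)
t(a) = -32 (t(a) = ((0 + 4)*(-2))*4 = (4*(-2))*4 = -8*4 = -32)
806830/t(T(18)) = 806830/(-32) = 806830*(-1/32) = -403415/16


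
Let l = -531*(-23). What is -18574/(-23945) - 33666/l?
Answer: -193096036/97480095 ≈ -1.9809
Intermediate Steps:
l = 12213
-18574/(-23945) - 33666/l = -18574/(-23945) - 33666/12213 = -18574*(-1/23945) - 33666*1/12213 = 18574/23945 - 11222/4071 = -193096036/97480095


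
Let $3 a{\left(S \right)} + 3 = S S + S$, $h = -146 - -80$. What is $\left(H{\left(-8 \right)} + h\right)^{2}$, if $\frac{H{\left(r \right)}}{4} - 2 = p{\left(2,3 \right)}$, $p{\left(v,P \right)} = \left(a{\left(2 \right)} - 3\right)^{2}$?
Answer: $1764$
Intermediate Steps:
$h = -66$ ($h = -146 + 80 = -66$)
$a{\left(S \right)} = -1 + \frac{S}{3} + \frac{S^{2}}{3}$ ($a{\left(S \right)} = -1 + \frac{S S + S}{3} = -1 + \frac{S^{2} + S}{3} = -1 + \frac{S + S^{2}}{3} = -1 + \left(\frac{S}{3} + \frac{S^{2}}{3}\right) = -1 + \frac{S}{3} + \frac{S^{2}}{3}$)
$p{\left(v,P \right)} = 4$ ($p{\left(v,P \right)} = \left(\left(-1 + \frac{1}{3} \cdot 2 + \frac{2^{2}}{3}\right) - 3\right)^{2} = \left(\left(-1 + \frac{2}{3} + \frac{1}{3} \cdot 4\right) - 3\right)^{2} = \left(\left(-1 + \frac{2}{3} + \frac{4}{3}\right) - 3\right)^{2} = \left(1 - 3\right)^{2} = \left(-2\right)^{2} = 4$)
$H{\left(r \right)} = 24$ ($H{\left(r \right)} = 8 + 4 \cdot 4 = 8 + 16 = 24$)
$\left(H{\left(-8 \right)} + h\right)^{2} = \left(24 - 66\right)^{2} = \left(-42\right)^{2} = 1764$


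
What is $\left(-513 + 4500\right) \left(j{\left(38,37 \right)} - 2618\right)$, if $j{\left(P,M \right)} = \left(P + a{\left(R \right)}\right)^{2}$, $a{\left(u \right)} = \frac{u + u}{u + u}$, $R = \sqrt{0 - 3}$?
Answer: $-4373739$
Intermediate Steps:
$R = i \sqrt{3}$ ($R = \sqrt{-3} = i \sqrt{3} \approx 1.732 i$)
$a{\left(u \right)} = 1$ ($a{\left(u \right)} = \frac{2 u}{2 u} = 2 u \frac{1}{2 u} = 1$)
$j{\left(P,M \right)} = \left(1 + P\right)^{2}$ ($j{\left(P,M \right)} = \left(P + 1\right)^{2} = \left(1 + P\right)^{2}$)
$\left(-513 + 4500\right) \left(j{\left(38,37 \right)} - 2618\right) = \left(-513 + 4500\right) \left(\left(1 + 38\right)^{2} - 2618\right) = 3987 \left(39^{2} - 2618\right) = 3987 \left(1521 - 2618\right) = 3987 \left(-1097\right) = -4373739$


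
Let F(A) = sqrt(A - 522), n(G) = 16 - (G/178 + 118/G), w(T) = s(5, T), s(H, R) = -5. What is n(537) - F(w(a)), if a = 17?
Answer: 1220003/95586 - I*sqrt(527) ≈ 12.763 - 22.956*I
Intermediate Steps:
w(T) = -5
n(G) = 16 - 118/G - G/178 (n(G) = 16 - (G*(1/178) + 118/G) = 16 - (G/178 + 118/G) = 16 - (118/G + G/178) = 16 + (-118/G - G/178) = 16 - 118/G - G/178)
F(A) = sqrt(-522 + A)
n(537) - F(w(a)) = (16 - 118/537 - 1/178*537) - sqrt(-522 - 5) = (16 - 118*1/537 - 537/178) - sqrt(-527) = (16 - 118/537 - 537/178) - I*sqrt(527) = 1220003/95586 - I*sqrt(527)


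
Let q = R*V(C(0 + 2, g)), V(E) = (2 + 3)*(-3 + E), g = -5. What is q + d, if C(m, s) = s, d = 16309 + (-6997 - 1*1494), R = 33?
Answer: 6498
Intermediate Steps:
d = 7818 (d = 16309 + (-6997 - 1494) = 16309 - 8491 = 7818)
V(E) = -15 + 5*E (V(E) = 5*(-3 + E) = -15 + 5*E)
q = -1320 (q = 33*(-15 + 5*(-5)) = 33*(-15 - 25) = 33*(-40) = -1320)
q + d = -1320 + 7818 = 6498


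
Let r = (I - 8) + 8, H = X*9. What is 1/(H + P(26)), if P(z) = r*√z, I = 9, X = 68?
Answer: 34/20691 - √26/41382 ≈ 0.0015200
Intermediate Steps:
H = 612 (H = 68*9 = 612)
r = 9 (r = (9 - 8) + 8 = 1 + 8 = 9)
P(z) = 9*√z
1/(H + P(26)) = 1/(612 + 9*√26)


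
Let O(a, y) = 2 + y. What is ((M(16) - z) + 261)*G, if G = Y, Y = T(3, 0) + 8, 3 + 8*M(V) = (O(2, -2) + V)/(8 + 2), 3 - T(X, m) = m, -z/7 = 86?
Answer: 379643/40 ≈ 9491.1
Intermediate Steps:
z = -602 (z = -7*86 = -602)
T(X, m) = 3 - m
M(V) = -3/8 + V/80 (M(V) = -3/8 + (((2 - 2) + V)/(8 + 2))/8 = -3/8 + ((0 + V)/10)/8 = -3/8 + (V*(⅒))/8 = -3/8 + (V/10)/8 = -3/8 + V/80)
Y = 11 (Y = (3 - 1*0) + 8 = (3 + 0) + 8 = 3 + 8 = 11)
G = 11
((M(16) - z) + 261)*G = (((-3/8 + (1/80)*16) - 1*(-602)) + 261)*11 = (((-3/8 + ⅕) + 602) + 261)*11 = ((-7/40 + 602) + 261)*11 = (24073/40 + 261)*11 = (34513/40)*11 = 379643/40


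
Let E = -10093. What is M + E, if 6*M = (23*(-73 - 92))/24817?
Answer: -21780749/2158 ≈ -10093.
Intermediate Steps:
M = -55/2158 (M = ((23*(-73 - 92))/24817)/6 = ((23*(-165))*(1/24817))/6 = (-3795*1/24817)/6 = (⅙)*(-165/1079) = -55/2158 ≈ -0.025487)
M + E = -55/2158 - 10093 = -21780749/2158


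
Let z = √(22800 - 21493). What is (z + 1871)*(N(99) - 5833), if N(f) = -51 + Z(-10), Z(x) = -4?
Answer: -11016448 - 5888*√1307 ≈ -1.1229e+7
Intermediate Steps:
N(f) = -55 (N(f) = -51 - 4 = -55)
z = √1307 ≈ 36.152
(z + 1871)*(N(99) - 5833) = (√1307 + 1871)*(-55 - 5833) = (1871 + √1307)*(-5888) = -11016448 - 5888*√1307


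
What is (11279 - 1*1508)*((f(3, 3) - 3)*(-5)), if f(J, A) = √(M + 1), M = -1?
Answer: 146565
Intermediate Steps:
f(J, A) = 0 (f(J, A) = √(-1 + 1) = √0 = 0)
(11279 - 1*1508)*((f(3, 3) - 3)*(-5)) = (11279 - 1*1508)*((0 - 3)*(-5)) = (11279 - 1508)*(-3*(-5)) = 9771*15 = 146565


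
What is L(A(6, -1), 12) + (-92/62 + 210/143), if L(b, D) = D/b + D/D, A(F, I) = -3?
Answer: -13367/4433 ≈ -3.0153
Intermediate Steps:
L(b, D) = 1 + D/b (L(b, D) = D/b + 1 = 1 + D/b)
L(A(6, -1), 12) + (-92/62 + 210/143) = (12 - 3)/(-3) + (-92/62 + 210/143) = -⅓*9 + (-92*1/62 + 210*(1/143)) = -3 + (-46/31 + 210/143) = -3 - 68/4433 = -13367/4433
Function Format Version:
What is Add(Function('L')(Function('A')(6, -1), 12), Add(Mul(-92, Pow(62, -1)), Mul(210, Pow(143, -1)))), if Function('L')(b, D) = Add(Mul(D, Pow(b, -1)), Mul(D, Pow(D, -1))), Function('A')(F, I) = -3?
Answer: Rational(-13367, 4433) ≈ -3.0153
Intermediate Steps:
Function('L')(b, D) = Add(1, Mul(D, Pow(b, -1))) (Function('L')(b, D) = Add(Mul(D, Pow(b, -1)), 1) = Add(1, Mul(D, Pow(b, -1))))
Add(Function('L')(Function('A')(6, -1), 12), Add(Mul(-92, Pow(62, -1)), Mul(210, Pow(143, -1)))) = Add(Mul(Pow(-3, -1), Add(12, -3)), Add(Mul(-92, Pow(62, -1)), Mul(210, Pow(143, -1)))) = Add(Mul(Rational(-1, 3), 9), Add(Mul(-92, Rational(1, 62)), Mul(210, Rational(1, 143)))) = Add(-3, Add(Rational(-46, 31), Rational(210, 143))) = Add(-3, Rational(-68, 4433)) = Rational(-13367, 4433)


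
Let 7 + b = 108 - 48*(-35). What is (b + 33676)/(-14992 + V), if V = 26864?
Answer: 669/224 ≈ 2.9866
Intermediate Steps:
b = 1781 (b = -7 + (108 - 48*(-35)) = -7 + (108 + 1680) = -7 + 1788 = 1781)
(b + 33676)/(-14992 + V) = (1781 + 33676)/(-14992 + 26864) = 35457/11872 = 35457*(1/11872) = 669/224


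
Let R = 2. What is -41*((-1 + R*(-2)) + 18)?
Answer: -533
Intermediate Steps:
-41*((-1 + R*(-2)) + 18) = -41*((-1 + 2*(-2)) + 18) = -41*((-1 - 4) + 18) = -41*(-5 + 18) = -41*13 = -533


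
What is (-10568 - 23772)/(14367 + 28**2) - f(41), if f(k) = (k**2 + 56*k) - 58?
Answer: -59411109/15151 ≈ -3921.3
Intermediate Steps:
f(k) = -58 + k**2 + 56*k
(-10568 - 23772)/(14367 + 28**2) - f(41) = (-10568 - 23772)/(14367 + 28**2) - (-58 + 41**2 + 56*41) = -34340/(14367 + 784) - (-58 + 1681 + 2296) = -34340/15151 - 1*3919 = -34340*1/15151 - 3919 = -34340/15151 - 3919 = -59411109/15151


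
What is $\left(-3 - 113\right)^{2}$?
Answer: $13456$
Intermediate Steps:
$\left(-3 - 113\right)^{2} = \left(-116\right)^{2} = 13456$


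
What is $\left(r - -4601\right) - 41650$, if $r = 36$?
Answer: $-37013$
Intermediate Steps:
$\left(r - -4601\right) - 41650 = \left(36 - -4601\right) - 41650 = \left(36 + 4601\right) - 41650 = 4637 - 41650 = -37013$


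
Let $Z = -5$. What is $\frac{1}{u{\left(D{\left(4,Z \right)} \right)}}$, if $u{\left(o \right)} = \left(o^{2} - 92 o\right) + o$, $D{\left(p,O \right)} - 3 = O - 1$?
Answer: $\frac{1}{282} \approx 0.0035461$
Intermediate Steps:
$D{\left(p,O \right)} = 2 + O$ ($D{\left(p,O \right)} = 3 + \left(O - 1\right) = 3 + \left(-1 + O\right) = 2 + O$)
$u{\left(o \right)} = o^{2} - 91 o$
$\frac{1}{u{\left(D{\left(4,Z \right)} \right)}} = \frac{1}{\left(2 - 5\right) \left(-91 + \left(2 - 5\right)\right)} = \frac{1}{\left(-3\right) \left(-91 - 3\right)} = \frac{1}{\left(-3\right) \left(-94\right)} = \frac{1}{282}$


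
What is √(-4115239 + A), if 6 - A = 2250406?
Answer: 7*I*√129911 ≈ 2523.0*I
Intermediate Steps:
A = -2250400 (A = 6 - 1*2250406 = 6 - 2250406 = -2250400)
√(-4115239 + A) = √(-4115239 - 2250400) = √(-6365639) = 7*I*√129911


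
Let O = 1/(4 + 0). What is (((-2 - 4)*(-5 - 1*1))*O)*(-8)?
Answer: -72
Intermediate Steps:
O = ¼ (O = 1/4 = ¼ ≈ 0.25000)
(((-2 - 4)*(-5 - 1*1))*O)*(-8) = (((-2 - 4)*(-5 - 1*1))*(¼))*(-8) = (-6*(-5 - 1)*(¼))*(-8) = (-6*(-6)*(¼))*(-8) = (36*(¼))*(-8) = 9*(-8) = -72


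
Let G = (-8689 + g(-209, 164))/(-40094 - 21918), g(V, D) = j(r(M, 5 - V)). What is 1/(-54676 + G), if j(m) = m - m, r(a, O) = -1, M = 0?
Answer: -62012/3390559423 ≈ -1.8290e-5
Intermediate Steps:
j(m) = 0
g(V, D) = 0
G = 8689/62012 (G = (-8689 + 0)/(-40094 - 21918) = -8689/(-62012) = -8689*(-1/62012) = 8689/62012 ≈ 0.14012)
1/(-54676 + G) = 1/(-54676 + 8689/62012) = 1/(-3390559423/62012) = -62012/3390559423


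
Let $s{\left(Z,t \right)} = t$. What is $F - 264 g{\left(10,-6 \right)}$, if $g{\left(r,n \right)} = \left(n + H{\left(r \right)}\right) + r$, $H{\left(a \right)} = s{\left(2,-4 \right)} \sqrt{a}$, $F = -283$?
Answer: $-1339 + 1056 \sqrt{10} \approx 2000.4$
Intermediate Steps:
$H{\left(a \right)} = - 4 \sqrt{a}$
$g{\left(r,n \right)} = n + r - 4 \sqrt{r}$ ($g{\left(r,n \right)} = \left(n - 4 \sqrt{r}\right) + r = n + r - 4 \sqrt{r}$)
$F - 264 g{\left(10,-6 \right)} = -283 - 264 \left(-6 + 10 - 4 \sqrt{10}\right) = -283 - 264 \left(4 - 4 \sqrt{10}\right) = -283 - \left(1056 - 1056 \sqrt{10}\right) = -1339 + 1056 \sqrt{10}$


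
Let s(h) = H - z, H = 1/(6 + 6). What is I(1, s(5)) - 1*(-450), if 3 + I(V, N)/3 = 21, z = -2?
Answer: 504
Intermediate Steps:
H = 1/12 ≈ 0.083333
s(h) = 25/12 (s(h) = 1/12 - 1*(-2) = 1/12 + 2 = 25/12)
I(V, N) = 54 (I(V, N) = -9 + 3*21 = -9 + 63 = 54)
I(1, s(5)) - 1*(-450) = 54 - 1*(-450) = 54 + 450 = 504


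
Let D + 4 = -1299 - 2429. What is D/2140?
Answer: -933/535 ≈ -1.7439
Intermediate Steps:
D = -3732 (D = -4 + (-1299 - 2429) = -4 - 3728 = -3732)
D/2140 = -3732/2140 = -3732*1/2140 = -933/535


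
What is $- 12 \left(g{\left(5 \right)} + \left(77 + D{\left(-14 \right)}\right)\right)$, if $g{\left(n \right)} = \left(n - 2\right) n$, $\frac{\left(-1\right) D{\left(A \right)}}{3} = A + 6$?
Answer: $-1392$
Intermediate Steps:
$D{\left(A \right)} = -18 - 3 A$ ($D{\left(A \right)} = - 3 \left(A + 6\right) = - 3 \left(6 + A\right) = -18 - 3 A$)
$g{\left(n \right)} = n \left(-2 + n\right)$ ($g{\left(n \right)} = \left(-2 + n\right) n = n \left(-2 + n\right)$)
$- 12 \left(g{\left(5 \right)} + \left(77 + D{\left(-14 \right)}\right)\right) = - 12 \left(5 \left(-2 + 5\right) + \left(77 - -24\right)\right) = - 12 \left(5 \cdot 3 + \left(77 + \left(-18 + 42\right)\right)\right) = - 12 \left(15 + \left(77 + 24\right)\right) = - 12 \left(15 + 101\right) = \left(-12\right) 116 = -1392$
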